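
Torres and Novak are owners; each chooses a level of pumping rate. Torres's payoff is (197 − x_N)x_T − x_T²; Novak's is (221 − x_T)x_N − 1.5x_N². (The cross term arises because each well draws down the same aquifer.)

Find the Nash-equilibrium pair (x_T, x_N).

Expanding Torres's payoff: 197x_T − x_Nx_T − x_T².
∂π/∂x_T = 197 − x_N − 2x_T = 0, so x_T = 98.5 − 0.5x_N.
Likewise for Novak: x_N = 221/3 − (1/3)x_T.
Solving the two reaction functions simultaneously: (1 − (−0.5)(−1/3))x_T = 98.5 − 0.5·(221/3), so (5/6)x_T = 185/3 and x_T = 74.
Then x_N = 221/3 − (1/3)·74 = 49.

74, 49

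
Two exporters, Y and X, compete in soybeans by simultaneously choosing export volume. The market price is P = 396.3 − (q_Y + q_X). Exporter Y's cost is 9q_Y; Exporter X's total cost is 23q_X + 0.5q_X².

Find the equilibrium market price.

166.72

Exporter Y's profit: π = q_Y(396.3 − (q_Y + q_X)) − 9q_Y.
∂π/∂q_Y = 387.3 − 2q_Y − q_X = 0, so q_Y = 193.65 − 0.5q_X.
For X: ∂π/∂q_X = 373.3 − 3q_X − q_Y = 0 ⇒ q_X = 3733/30 − (1/3)q_Y.
Plugging q_X into Y's best response: q_Y = 193.65 − 0.5(3733/30 − (1/3)q_Y) ⇒ (5/6)q_Y = 3943/30, so q_Y = 157.72.
Then q_X = 3733/30 − (1/3)·157.72 = 71.86.
Equilibrium price: P = 396.3 − 229.58 = 166.72.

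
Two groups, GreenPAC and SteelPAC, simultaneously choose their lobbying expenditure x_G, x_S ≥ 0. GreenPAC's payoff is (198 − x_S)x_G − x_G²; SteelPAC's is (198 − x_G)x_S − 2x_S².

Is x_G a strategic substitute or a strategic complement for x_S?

strategic substitutes

Expanding GreenPAC's payoff: 198x_G − x_Sx_G − x_G².
∂π/∂x_G = 198 − x_S − 2x_G = 0, so x_G = 99 − 0.5x_S.
The best-response slope dx_G/dx_S = −0.5 < 0: the reaction function is downward-sloping, so the choices are strategic substitutes.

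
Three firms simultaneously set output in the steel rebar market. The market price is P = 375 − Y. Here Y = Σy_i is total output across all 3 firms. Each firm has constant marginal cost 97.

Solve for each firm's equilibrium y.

69.5

A representative firm's profit is π_i = y_i(375 − Y) − 97y_i, with Y = y_i + Σ_{j≠i} y_j.
First-order condition: 278 − 2y_i − Σ_{j≠i} y_j = 0.
In a symmetric equilibrium every firm chooses the same y, so Σ_{j≠i} y_j = 2y. The condition becomes 278 − 4y = 0, giving y = 278/4 = 69.5.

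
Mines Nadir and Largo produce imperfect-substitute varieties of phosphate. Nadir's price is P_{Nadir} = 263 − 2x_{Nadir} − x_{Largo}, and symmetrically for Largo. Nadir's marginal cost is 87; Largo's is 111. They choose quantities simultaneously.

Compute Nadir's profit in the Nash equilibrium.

2708.48

Mine Nadir's profit: π = x_{Nadir}(263 − 2x_{Nadir} − x_{Largo}) − 87x_{Nadir}.
∂π/∂x_{Nadir} = 176 − 4x_{Nadir} − x_{Largo} = 0 ⇒ x_{Nadir} = 44 − 0.25x_{Largo}.
Similarly x_{Largo} = 38 − 0.25x_{Nadir}.
Plugging x_{Largo} into Nadir's best response: x_{Nadir} = 44 − 0.25(38 − 0.25x_{Nadir}) ⇒ 0.9375x_{Nadir} = 34.5, so x_{Nadir} = 36.8.
Then x_{Largo} = 38 − 0.25·36.8 = 28.8.
P_{Nadir} = 263 − 2·36.8 − 28.8 = 160.6.
Profit = (160.6 − 87)·36.8 = 2708.48.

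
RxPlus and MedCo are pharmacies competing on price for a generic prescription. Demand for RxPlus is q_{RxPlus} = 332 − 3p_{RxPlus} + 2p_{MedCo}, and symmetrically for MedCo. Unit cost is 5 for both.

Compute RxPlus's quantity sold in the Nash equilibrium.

245.25

RxPlus's profit: π = (p_{RxPlus} − 5)(332 − 3p_{RxPlus} + 2p_{MedCo}).
∂π/∂p_{RxPlus} = 347 − 6p_{RxPlus} + 2p_{MedCo} = 0 ⇒ p_{RxPlus} = 347/6 + (1/3)p_{MedCo}.
By symmetry p_{MedCo} = p_{RxPlus}; substituting into the reaction function, (2/3)p_{RxPlus} = 347/6 and p_{RxPlus} = 86.75.
q_{RxPlus} = 332 − 3·86.75 + 2·86.75 = 245.25.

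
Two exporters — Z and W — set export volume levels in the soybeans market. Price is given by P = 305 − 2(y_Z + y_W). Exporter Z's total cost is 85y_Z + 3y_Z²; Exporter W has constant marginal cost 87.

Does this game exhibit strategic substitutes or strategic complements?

Exporter Z's profit: π = y_Z(305 − 2(y_Z + y_W)) − 85y_Z − 3y_Z².
∂π/∂y_Z = 220 − 10y_Z − 2y_W = 0, so y_Z = 22 − 0.2y_W.
The best-response slope dy_Z/dy_W = −0.2 < 0: the reaction function is downward-sloping, so the choices are strategic substitutes.

strategic substitutes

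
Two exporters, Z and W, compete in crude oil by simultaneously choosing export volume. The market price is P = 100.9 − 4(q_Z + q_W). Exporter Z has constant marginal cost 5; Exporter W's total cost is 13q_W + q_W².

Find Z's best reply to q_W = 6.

Exporter Z's profit: π = q_Z(100.9 − 4(q_Z + q_W)) − 5q_Z.
∂π/∂q_Z = 95.9 − 8q_Z − 4q_W = 0, so q_Z = 11.9875 − 0.5q_W.
At q_W = 6: q_Z = 11.9875 − 0.5·6 = 8.9875.

8.9875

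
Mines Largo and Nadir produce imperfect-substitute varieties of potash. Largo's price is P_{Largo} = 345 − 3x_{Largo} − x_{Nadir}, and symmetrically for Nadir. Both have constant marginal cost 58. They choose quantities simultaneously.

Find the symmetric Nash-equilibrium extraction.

41

Mine Largo's profit: π = x_{Largo}(345 − 3x_{Largo} − x_{Nadir}) − 58x_{Largo}.
∂π/∂x_{Largo} = 287 − 6x_{Largo} − x_{Nadir} = 0 ⇒ x_{Largo} = 287/6 − (1/6)x_{Nadir}.
By symmetry x_{Nadir} = x_{Largo}; substituting into the reaction function, (7/6)x_{Largo} = 287/6 and x_{Largo} = 41.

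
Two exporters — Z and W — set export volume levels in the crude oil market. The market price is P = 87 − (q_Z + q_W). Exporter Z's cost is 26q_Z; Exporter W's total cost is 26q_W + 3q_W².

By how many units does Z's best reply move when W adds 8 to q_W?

-4

Exporter Z's profit: π = q_Z(87 − (q_Z + q_W)) − 26q_Z.
∂π/∂q_Z = 61 − 2q_Z − q_W = 0, so q_Z = 30.5 − 0.5q_W.
The reaction-function slope is −0.5, so an 8-unit rise in q_W moves q_Z by −0.5 × 8 = −4. Z's best response falls — the actions are strategic substitutes.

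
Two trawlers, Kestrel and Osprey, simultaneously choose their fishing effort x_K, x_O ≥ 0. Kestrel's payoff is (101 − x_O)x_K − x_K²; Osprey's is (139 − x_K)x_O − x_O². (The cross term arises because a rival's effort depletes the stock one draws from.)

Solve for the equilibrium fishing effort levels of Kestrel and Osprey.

Expanding Kestrel's payoff: 101x_K − x_Ox_K − x_K².
∂π/∂x_K = 101 − x_O − 2x_K = 0, so x_K = 50.5 − 0.5x_O.
Likewise for Osprey: x_O = 69.5 − 0.5x_K.
Substituting the second reaction function into the first: x_K = 50.5 − 0.5(69.5 − 0.5x_K), which gives 0.75x_K = 15.75 ⇒ x_K = 21.
Then x_O = 69.5 − 0.5·21 = 59.

21, 59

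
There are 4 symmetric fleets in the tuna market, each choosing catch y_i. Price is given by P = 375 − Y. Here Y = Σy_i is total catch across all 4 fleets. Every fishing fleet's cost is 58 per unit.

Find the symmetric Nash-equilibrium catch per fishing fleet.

63.4

A representative fishing fleet's profit is π_i = y_i(375 − Y) − 58y_i, with Y = y_i + Σ_{j≠i} y_j.
First-order condition: 317 − 2y_i − Σ_{j≠i} y_j = 0.
In a symmetric equilibrium every fishing fleet chooses the same y, so Σ_{j≠i} y_j = 3y. The condition becomes 317 − 5y = 0, giving y = 317/5 = 63.4.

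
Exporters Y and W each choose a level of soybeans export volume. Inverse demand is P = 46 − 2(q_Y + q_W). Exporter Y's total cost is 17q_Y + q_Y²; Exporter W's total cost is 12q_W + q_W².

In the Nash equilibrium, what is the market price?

30.25

Exporter Y's profit: π = q_Y(46 − 2(q_Y + q_W)) − 17q_Y − q_Y².
∂π/∂q_Y = 29 − 6q_Y − 2q_W = 0, so q_Y = 29/6 − (1/3)q_W.
By the same steps for W: q_W = 17/3 − (1/3)q_Y.
Solving the two reaction functions simultaneously: (1 − (−1/3)(−1/3))q_Y = 29/6 − (1/3)·(17/3), so (8/9)q_Y = 53/18 and q_Y = 3.3125.
Then q_W = 17/3 − (1/3)·3.3125 = 4.5625.
Equilibrium price: P = 46 − 2·7.875 = 30.25.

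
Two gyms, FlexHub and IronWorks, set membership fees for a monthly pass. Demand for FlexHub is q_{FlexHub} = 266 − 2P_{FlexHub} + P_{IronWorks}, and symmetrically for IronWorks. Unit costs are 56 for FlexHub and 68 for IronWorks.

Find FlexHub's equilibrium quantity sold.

143.2

FlexHub's profit: π = (P_{FlexHub} − 56)(266 − 2P_{FlexHub} + P_{IronWorks}).
∂π/∂P_{FlexHub} = 378 − 4P_{FlexHub} + P_{IronWorks} = 0 ⇒ P_{FlexHub} = 94.5 + 0.25P_{IronWorks}.
Similarly P_{IronWorks} = 100.5 + 0.25P_{FlexHub}.
Substituting the second reaction function into the first: P_{FlexHub} = 94.5 + 0.25(100.5 + 0.25P_{FlexHub}), which gives 0.9375P_{FlexHub} = 119.625 ⇒ P_{FlexHub} = 127.6.
Then P_{IronWorks} = 100.5 + 0.25·127.6 = 132.4.
q_{FlexHub} = 266 − 2·127.6 + 132.4 = 143.2.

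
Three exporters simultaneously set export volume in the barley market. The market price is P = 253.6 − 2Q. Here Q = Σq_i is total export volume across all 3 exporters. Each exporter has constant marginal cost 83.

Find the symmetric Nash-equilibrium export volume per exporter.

21.325

A representative exporter's profit is π_i = q_i(253.6 − 2Q) − 83q_i, with Q = q_i + Σ_{j≠i} q_j.
First-order condition: 170.6 − 4q_i − 2Σ_{j≠i} q_j = 0.
In a symmetric equilibrium every exporter chooses the same q, so Σ_{j≠i} q_j = 2q. The condition becomes 170.6 − 8q = 0, giving q = 170.6/8 = 21.325.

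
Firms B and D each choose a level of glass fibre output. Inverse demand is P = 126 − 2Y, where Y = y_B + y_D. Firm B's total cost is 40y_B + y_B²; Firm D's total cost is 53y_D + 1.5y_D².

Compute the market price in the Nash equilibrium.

88

Firm B's profit: π = y_B(126 − 2(y_B + y_D)) − 40y_B − y_B².
∂π/∂y_B = 86 − 6y_B − 2y_D = 0, so y_B = 43/3 − (1/3)y_D.
For D: ∂π/∂y_D = 73 − 7y_D − 2y_B = 0 ⇒ y_D = 73/7 − (2/7)y_B.
Plugging y_D into B's best response: y_B = 43/3 − (1/3)(73/7 − (2/7)y_B) ⇒ (19/21)y_B = 76/7, so y_B = 12.
Then y_D = 73/7 − (2/7)·12 = 7.
Equilibrium price: P = 126 − 2·19 = 88.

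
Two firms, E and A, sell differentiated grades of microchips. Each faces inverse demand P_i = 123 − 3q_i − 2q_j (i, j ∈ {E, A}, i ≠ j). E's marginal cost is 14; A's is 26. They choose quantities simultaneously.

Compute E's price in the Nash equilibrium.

Firm E's profit: π = q_E(123 − 3q_E − 2q_A) − 14q_E.
∂π/∂q_E = 109 − 6q_E − 2q_A = 0 ⇒ q_E = 109/6 − (1/3)q_A.
Similarly q_A = 97/6 − (1/3)q_E.
Substituting the second reaction function into the first: q_E = 109/6 − (1/3)(97/6 − (1/3)q_E), which gives (8/9)q_E = 115/9 ⇒ q_E = 14.375.
Then q_A = 97/6 − (1/3)·14.375 = 11.375.
P_E = 123 − 3·14.375 − 2·11.375 = 57.125.

57.125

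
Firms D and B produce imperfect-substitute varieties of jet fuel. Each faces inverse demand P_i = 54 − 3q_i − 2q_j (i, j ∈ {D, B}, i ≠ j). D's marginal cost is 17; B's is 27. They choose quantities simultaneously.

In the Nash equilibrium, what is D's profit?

82.6875

Firm D's profit: π = q_D(54 − 3q_D − 2q_B) − 17q_D.
∂π/∂q_D = 37 − 6q_D − 2q_B = 0 ⇒ q_D = 37/6 − (1/3)q_B.
Similarly q_B = 4.5 − (1/3)q_D.
Substituting the second reaction function into the first: q_D = 37/6 − (1/3)(4.5 − (1/3)q_D), which gives (8/9)q_D = 14/3 ⇒ q_D = 5.25.
Then q_B = 4.5 − (1/3)·5.25 = 2.75.
P_D = 54 − 3·5.25 − 2·2.75 = 32.75.
Profit = (32.75 − 17)·5.25 = 82.6875.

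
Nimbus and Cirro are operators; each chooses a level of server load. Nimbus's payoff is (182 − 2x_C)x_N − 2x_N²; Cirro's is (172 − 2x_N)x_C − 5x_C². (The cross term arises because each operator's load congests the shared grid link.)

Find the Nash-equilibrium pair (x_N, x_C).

41, 9

Expanding Nimbus's payoff: 182x_N − 2x_Cx_N − 2x_N².
∂π/∂x_N = 182 − 2x_C − 4x_N = 0, so x_N = 45.5 − 0.5x_C.
Likewise for Cirro: x_C = 17.2 − 0.2x_N.
Plugging x_C into Nimbus's best response: x_N = 45.5 − 0.5(17.2 − 0.2x_N) ⇒ 0.9x_N = 36.9, so x_N = 41.
Then x_C = 17.2 − 0.2·41 = 9.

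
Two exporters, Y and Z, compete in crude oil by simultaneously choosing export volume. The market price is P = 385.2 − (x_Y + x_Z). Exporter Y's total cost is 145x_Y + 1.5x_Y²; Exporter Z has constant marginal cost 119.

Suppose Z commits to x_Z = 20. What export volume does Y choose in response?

44.04

Exporter Y's profit: π = x_Y(385.2 − (x_Y + x_Z)) − 145x_Y − 1.5x_Y².
∂π/∂x_Y = 240.2 − 5x_Y − x_Z = 0, so x_Y = 48.04 − 0.2x_Z.
At x_Z = 20: x_Y = 48.04 − 0.2·20 = 44.04.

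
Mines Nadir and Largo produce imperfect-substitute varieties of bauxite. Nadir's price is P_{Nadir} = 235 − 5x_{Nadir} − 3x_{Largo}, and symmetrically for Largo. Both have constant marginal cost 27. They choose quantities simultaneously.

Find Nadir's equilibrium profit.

1280

Mine Nadir's profit: π = x_{Nadir}(235 − 5x_{Nadir} − 3x_{Largo}) − 27x_{Nadir}.
∂π/∂x_{Nadir} = 208 − 10x_{Nadir} − 3x_{Largo} = 0 ⇒ x_{Nadir} = 20.8 − 0.3x_{Largo}.
By symmetry x_{Largo} = x_{Nadir}; substituting into the reaction function, 1.3x_{Nadir} = 20.8 and x_{Nadir} = 16.
P_{Nadir} = 235 − 5·16 − 3·16 = 107.
Profit = (107 − 27)·16 = 1280.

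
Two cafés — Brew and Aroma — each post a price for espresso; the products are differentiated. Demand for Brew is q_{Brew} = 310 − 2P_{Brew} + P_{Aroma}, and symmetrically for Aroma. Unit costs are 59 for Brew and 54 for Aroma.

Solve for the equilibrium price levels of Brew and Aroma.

142, 140

Brew's profit: π = (P_{Brew} − 59)(310 − 2P_{Brew} + P_{Aroma}).
∂π/∂P_{Brew} = 428 − 4P_{Brew} + P_{Aroma} = 0 ⇒ P_{Brew} = 107 + 0.25P_{Aroma}.
Similarly P_{Aroma} = 104.5 + 0.25P_{Brew}.
Substituting the second reaction function into the first: P_{Brew} = 107 + 0.25(104.5 + 0.25P_{Brew}), which gives 0.9375P_{Brew} = 133.125 ⇒ P_{Brew} = 142.
Then P_{Aroma} = 104.5 + 0.25·142 = 140.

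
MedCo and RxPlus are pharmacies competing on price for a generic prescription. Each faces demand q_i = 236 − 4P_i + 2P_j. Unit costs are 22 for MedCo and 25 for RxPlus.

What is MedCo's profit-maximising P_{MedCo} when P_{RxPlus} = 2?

41

MedCo's profit: π = (P_{MedCo} − 22)(236 − 4P_{MedCo} + 2P_{RxPlus}).
∂π/∂P_{MedCo} = 324 − 8P_{MedCo} + 2P_{RxPlus} = 0 ⇒ P_{MedCo} = 40.5 + 0.25P_{RxPlus}.
At P_{RxPlus} = 2: P_{MedCo} = 40.5 + 0.25·2 = 41.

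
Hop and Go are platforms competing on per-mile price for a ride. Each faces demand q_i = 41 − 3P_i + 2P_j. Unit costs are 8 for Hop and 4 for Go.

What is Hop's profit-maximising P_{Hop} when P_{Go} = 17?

16.5

Hop's profit: π = (P_{Hop} − 8)(41 − 3P_{Hop} + 2P_{Go}).
∂π/∂P_{Hop} = 65 − 6P_{Hop} + 2P_{Go} = 0 ⇒ P_{Hop} = 65/6 + (1/3)P_{Go}.
At P_{Go} = 17: P_{Hop} = 65/6 + (1/3)·17 = 16.5.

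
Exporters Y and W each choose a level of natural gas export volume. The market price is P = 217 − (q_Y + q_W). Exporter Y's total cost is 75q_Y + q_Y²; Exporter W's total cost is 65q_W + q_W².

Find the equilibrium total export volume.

58.8

Exporter Y's profit: π = q_Y(217 − (q_Y + q_W)) − 75q_Y − q_Y².
∂π/∂q_Y = 142 − 4q_Y − q_W = 0, so q_Y = 35.5 − 0.25q_W.
By the same steps for W: q_W = 38 − 0.25q_Y.
Solving the two reaction functions simultaneously: (1 − (−0.25)(−0.25))q_Y = 35.5 − 0.25·38, so 0.9375q_Y = 26 and q_Y = 416/15.
Then q_W = 38 − 0.25·(416/15) = 466/15.
Total export volume: 416/15 + 466/15 = 58.8.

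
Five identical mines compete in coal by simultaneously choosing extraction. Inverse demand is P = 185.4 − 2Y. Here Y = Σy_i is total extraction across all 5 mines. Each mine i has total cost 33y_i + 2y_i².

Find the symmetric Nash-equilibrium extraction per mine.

A representative mine's profit is π_i = y_i(185.4 − 2Y) − 33y_i − 2y_i², with Y = y_i + Σ_{j≠i} y_j.
First-order condition: 152.4 − 8y_i − 2Σ_{j≠i} y_j = 0.
Imposing symmetry (y_j = y for all j) turns Σ_{j≠i} y_j into 4y, so 152.4 = 16y and y = 9.525.

9.525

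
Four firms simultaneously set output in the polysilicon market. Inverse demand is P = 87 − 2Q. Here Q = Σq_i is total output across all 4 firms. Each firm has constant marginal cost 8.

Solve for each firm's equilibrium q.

7.9

A representative firm's profit is π_i = q_i(87 − 2Q) − 8q_i, with Q = q_i + Σ_{j≠i} q_j.
First-order condition: 79 − 4q_i − 2Σ_{j≠i} q_j = 0.
With identical firms, set every q_j = q: then 79 − 4q − 6q = 0, i.e. q = 79/10 = 7.9.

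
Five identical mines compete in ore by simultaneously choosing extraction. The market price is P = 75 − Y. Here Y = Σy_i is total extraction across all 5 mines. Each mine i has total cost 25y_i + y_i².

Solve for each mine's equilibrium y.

A representative mine's profit is π_i = y_i(75 − Y) − 25y_i − y_i², with Y = y_i + Σ_{j≠i} y_j.
First-order condition: 50 − 4y_i − Σ_{j≠i} y_j = 0.
With identical mines, set every y_j = y: then 50 − 4y − 4y = 0, i.e. y = 50/8 = 6.25.

6.25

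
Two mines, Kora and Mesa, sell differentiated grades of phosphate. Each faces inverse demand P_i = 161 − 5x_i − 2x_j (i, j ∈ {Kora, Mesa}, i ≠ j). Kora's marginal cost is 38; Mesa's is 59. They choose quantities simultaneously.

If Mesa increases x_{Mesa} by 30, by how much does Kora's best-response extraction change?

Mine Kora's profit: π = x_{Kora}(161 − 5x_{Kora} − 2x_{Mesa}) − 38x_{Kora}.
∂π/∂x_{Kora} = 123 − 10x_{Kora} − 2x_{Mesa} = 0 ⇒ x_{Kora} = 12.3 − 0.2x_{Mesa}.
The reaction-function slope is −0.2, so a 30-unit rise in x_{Mesa} moves x_{Kora} by −0.2 × 30 = −6. Kora's best response falls — the actions are strategic substitutes.

-6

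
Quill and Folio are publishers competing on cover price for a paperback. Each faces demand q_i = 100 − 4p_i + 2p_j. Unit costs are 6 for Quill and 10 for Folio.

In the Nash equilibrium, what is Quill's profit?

Quill's profit: π = (p_{Quill} − 6)(100 − 4p_{Quill} + 2p_{Folio}).
∂π/∂p_{Quill} = 124 − 8p_{Quill} + 2p_{Folio} = 0 ⇒ p_{Quill} = 15.5 + 0.25p_{Folio}.
Similarly p_{Folio} = 17.5 + 0.25p_{Quill}.
Solving the two reaction functions simultaneously: (1 − (0.25)(0.25))p_{Quill} = 15.5 + 0.25·17.5, so 0.9375p_{Quill} = 19.875 and p_{Quill} = 21.2.
Then p_{Folio} = 17.5 + 0.25·21.2 = 22.8.
q_{Quill} = 100 − 4·21.2 + 2·22.8 = 60.8.
Profit = (21.2 − 6)·60.8 = 924.16.

924.16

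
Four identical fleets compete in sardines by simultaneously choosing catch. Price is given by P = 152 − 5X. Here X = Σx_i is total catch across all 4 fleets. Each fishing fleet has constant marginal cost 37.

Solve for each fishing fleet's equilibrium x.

A representative fishing fleet's profit is π_i = x_i(152 − 5X) − 37x_i, with X = x_i + Σ_{j≠i} x_j.
First-order condition: 115 − 10x_i − 5Σ_{j≠i} x_j = 0.
With identical fishing fleets, set every x_j = x: then 115 − 10x − 15x = 0, i.e. x = 115/25 = 4.6.

4.6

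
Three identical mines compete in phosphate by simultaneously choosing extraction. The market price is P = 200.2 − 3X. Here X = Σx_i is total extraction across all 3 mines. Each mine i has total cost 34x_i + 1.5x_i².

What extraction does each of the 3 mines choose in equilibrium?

A representative mine's profit is π_i = x_i(200.2 − 3X) − 34x_i − 1.5x_i², with X = x_i + Σ_{j≠i} x_j.
First-order condition: 166.2 − 9x_i − 3Σ_{j≠i} x_j = 0.
Imposing symmetry (x_j = x for all j) turns Σ_{j≠i} x_j into 2x, so 166.2 = 15x and x = 11.08.

11.08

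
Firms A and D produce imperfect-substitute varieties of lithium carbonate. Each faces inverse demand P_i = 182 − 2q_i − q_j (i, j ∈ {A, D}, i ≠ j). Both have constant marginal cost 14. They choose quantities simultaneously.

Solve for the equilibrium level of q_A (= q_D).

Firm A's profit: π = q_A(182 − 2q_A − q_D) − 14q_A.
∂π/∂q_A = 168 − 4q_A − q_D = 0 ⇒ q_A = 42 − 0.25q_D.
By symmetry q_D = q_A; substituting into the reaction function, 1.25q_A = 42 and q_A = 33.6.

33.6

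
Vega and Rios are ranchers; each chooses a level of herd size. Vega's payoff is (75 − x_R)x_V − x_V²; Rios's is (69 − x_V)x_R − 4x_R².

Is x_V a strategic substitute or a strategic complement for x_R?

Expanding Vega's payoff: 75x_V − x_Rx_V − x_V².
∂π/∂x_V = 75 − x_R − 2x_V = 0, so x_V = 37.5 − 0.5x_R.
The best-response slope dx_V/dx_R = −0.5 < 0: the reaction function is downward-sloping, so the choices are strategic substitutes.

strategic substitutes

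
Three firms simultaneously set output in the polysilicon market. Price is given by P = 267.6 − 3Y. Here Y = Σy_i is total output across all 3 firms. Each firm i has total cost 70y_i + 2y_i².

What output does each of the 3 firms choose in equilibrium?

12.35

A representative firm's profit is π_i = y_i(267.6 − 3Y) − 70y_i − 2y_i², with Y = y_i + Σ_{j≠i} y_j.
First-order condition: 197.6 − 10y_i − 3Σ_{j≠i} y_j = 0.
With identical firms, set every y_j = y: then 197.6 − 10y − 6y = 0, i.e. y = 197.6/16 = 12.35.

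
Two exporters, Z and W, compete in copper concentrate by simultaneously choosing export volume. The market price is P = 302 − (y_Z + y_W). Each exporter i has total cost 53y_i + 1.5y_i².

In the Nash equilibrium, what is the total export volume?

83

Exporter Z's profit: π = y_Z(302 − (y_Z + y_W)) − 53y_Z − 1.5y_Z².
∂π/∂y_Z = 249 − 5y_Z − y_W = 0, so y_Z = 49.8 − 0.2y_W.
By symmetry y_W = y_Z; substituting into the reaction function, 1.2y_Z = 49.8 and y_Z = 41.5.
Total export volume: 41.5 + 41.5 = 83.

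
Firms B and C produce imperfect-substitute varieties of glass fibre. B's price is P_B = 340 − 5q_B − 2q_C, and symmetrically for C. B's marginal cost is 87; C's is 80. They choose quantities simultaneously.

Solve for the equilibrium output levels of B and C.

20.9375, 21.8125

Firm B's profit: π = q_B(340 − 5q_B − 2q_C) − 87q_B.
∂π/∂q_B = 253 − 10q_B − 2q_C = 0 ⇒ q_B = 25.3 − 0.2q_C.
Similarly q_C = 26 − 0.2q_B.
Plugging q_C into B's best response: q_B = 25.3 − 0.2(26 − 0.2q_B) ⇒ 0.96q_B = 20.1, so q_B = 20.9375.
Then q_C = 26 − 0.2·20.9375 = 21.8125.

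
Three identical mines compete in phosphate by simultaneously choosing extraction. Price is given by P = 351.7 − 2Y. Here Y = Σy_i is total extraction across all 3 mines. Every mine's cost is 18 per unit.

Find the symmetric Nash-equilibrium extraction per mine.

A representative mine's profit is π_i = y_i(351.7 − 2Y) − 18y_i, with Y = y_i + Σ_{j≠i} y_j.
First-order condition: 333.7 − 4y_i − 2Σ_{j≠i} y_j = 0.
Imposing symmetry (y_j = y for all j) turns Σ_{j≠i} y_j into 2y, so 333.7 = 8y and y = 41.7125.

41.7125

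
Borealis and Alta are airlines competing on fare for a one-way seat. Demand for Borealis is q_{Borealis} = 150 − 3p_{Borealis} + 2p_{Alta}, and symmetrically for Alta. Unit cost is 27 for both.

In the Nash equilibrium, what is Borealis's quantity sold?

Borealis's profit: π = (p_{Borealis} − 27)(150 − 3p_{Borealis} + 2p_{Alta}).
∂π/∂p_{Borealis} = 231 − 6p_{Borealis} + 2p_{Alta} = 0 ⇒ p_{Borealis} = 38.5 + (1/3)p_{Alta}.
The game is symmetric, so in equilibrium p_{Alta} = p_{Borealis}: the reaction function gives (2/3)p_{Borealis} = 38.5, hence p_{Borealis} = 57.75.
q_{Borealis} = 150 − 3·57.75 + 2·57.75 = 92.25.

92.25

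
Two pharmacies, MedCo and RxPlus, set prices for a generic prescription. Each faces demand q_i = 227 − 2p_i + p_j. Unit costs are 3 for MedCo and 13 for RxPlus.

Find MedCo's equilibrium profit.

MedCo's profit: π = (p_{MedCo} − 3)(227 − 2p_{MedCo} + p_{RxPlus}).
∂π/∂p_{MedCo} = 233 − 4p_{MedCo} + p_{RxPlus} = 0 ⇒ p_{MedCo} = 58.25 + 0.25p_{RxPlus}.
Similarly p_{RxPlus} = 63.25 + 0.25p_{MedCo}.
Plugging p_{RxPlus} into MedCo's best response: p_{MedCo} = 58.25 + 0.25(63.25 + 0.25p_{MedCo}) ⇒ 0.9375p_{MedCo} = 74.0625, so p_{MedCo} = 79.
Then p_{RxPlus} = 63.25 + 0.25·79 = 83.
q_{MedCo} = 227 − 2·79 + 83 = 152.
Profit = (79 − 3)·152 = 11552.

11552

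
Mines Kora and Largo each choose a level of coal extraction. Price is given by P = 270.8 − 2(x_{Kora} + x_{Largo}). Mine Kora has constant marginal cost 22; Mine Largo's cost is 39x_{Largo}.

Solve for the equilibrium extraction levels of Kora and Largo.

44.3, 35.8

Mine Kora's profit: π = x_{Kora}(270.8 − 2(x_{Kora} + x_{Largo})) − 22x_{Kora}.
∂π/∂x_{Kora} = 248.8 − 4x_{Kora} − 2x_{Largo} = 0, so x_{Kora} = 62.2 − 0.5x_{Largo}.
By the same steps for Largo: x_{Largo} = 57.95 − 0.5x_{Kora}.
Plugging x_{Largo} into Kora's best response: x_{Kora} = 62.2 − 0.5(57.95 − 0.5x_{Kora}) ⇒ 0.75x_{Kora} = 33.225, so x_{Kora} = 44.3.
Then x_{Largo} = 57.95 − 0.5·44.3 = 35.8.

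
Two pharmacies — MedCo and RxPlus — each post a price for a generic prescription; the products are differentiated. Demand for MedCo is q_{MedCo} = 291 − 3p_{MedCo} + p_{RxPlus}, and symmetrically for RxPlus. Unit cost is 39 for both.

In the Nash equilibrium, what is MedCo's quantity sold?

127.8

MedCo's profit: π = (p_{MedCo} − 39)(291 − 3p_{MedCo} + p_{RxPlus}).
∂π/∂p_{MedCo} = 408 − 6p_{MedCo} + p_{RxPlus} = 0 ⇒ p_{MedCo} = 68 + (1/6)p_{RxPlus}.
Setting p_{MedCo} = p_{RxPlus} in the reaction function: p_{MedCo} = 68 + (1/6)p_{MedCo}, so p_{MedCo} = 68 / (5/6) = 81.6.
q_{MedCo} = 291 − 3·81.6 + 81.6 = 127.8.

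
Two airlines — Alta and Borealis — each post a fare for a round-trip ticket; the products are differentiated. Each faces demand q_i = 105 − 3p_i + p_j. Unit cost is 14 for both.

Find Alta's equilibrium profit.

Alta's profit: π = (p_{Alta} − 14)(105 − 3p_{Alta} + p_{Borealis}).
∂π/∂p_{Alta} = 147 − 6p_{Alta} + p_{Borealis} = 0 ⇒ p_{Alta} = 24.5 + (1/6)p_{Borealis}.
The game is symmetric, so in equilibrium p_{Borealis} = p_{Alta}: the reaction function gives (5/6)p_{Alta} = 24.5, hence p_{Alta} = 29.4.
q_{Alta} = 105 − 3·29.4 + 29.4 = 46.2.
Profit = (29.4 − 14)·46.2 = 711.48.

711.48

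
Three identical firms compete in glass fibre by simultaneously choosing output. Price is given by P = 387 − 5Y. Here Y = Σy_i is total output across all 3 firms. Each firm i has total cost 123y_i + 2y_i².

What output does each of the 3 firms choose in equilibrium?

A representative firm's profit is π_i = y_i(387 − 5Y) − 123y_i − 2y_i², with Y = y_i + Σ_{j≠i} y_j.
First-order condition: 264 − 14y_i − 5Σ_{j≠i} y_j = 0.
In a symmetric equilibrium every firm chooses the same y, so Σ_{j≠i} y_j = 2y. The condition becomes 264 − 24y = 0, giving y = 264/24 = 11.

11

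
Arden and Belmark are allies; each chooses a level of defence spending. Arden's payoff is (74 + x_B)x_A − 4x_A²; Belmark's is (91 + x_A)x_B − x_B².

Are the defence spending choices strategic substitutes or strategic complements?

strategic complements

Expanding Arden's payoff: 74x_A + x_Bx_A − 4x_A².
∂π/∂x_A = 74 + x_B − 8x_A = 0, so x_A = 9.25 + 0.125x_B.
The best-response slope dx_A/dx_B = 0.125 > 0: the reaction function is upward-sloping, so the choices are strategic complements.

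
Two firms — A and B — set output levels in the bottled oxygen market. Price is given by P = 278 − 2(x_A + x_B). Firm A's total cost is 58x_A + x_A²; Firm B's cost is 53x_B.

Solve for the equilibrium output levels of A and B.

21.5, 45.5

Firm A's profit: π = x_A(278 − 2(x_A + x_B)) − 58x_A − x_A².
∂π/∂x_A = 220 − 6x_A − 2x_B = 0, so x_A = 110/3 − (1/3)x_B.
For B: ∂π/∂x_B = 225 − 4x_B − 2x_A = 0 ⇒ x_B = 56.25 − 0.5x_A.
Solving the two reaction functions simultaneously: (1 − (−1/3)(−0.5))x_A = 110/3 − (1/3)·56.25, so (5/6)x_A = 215/12 and x_A = 21.5.
Then x_B = 56.25 − 0.5·21.5 = 45.5.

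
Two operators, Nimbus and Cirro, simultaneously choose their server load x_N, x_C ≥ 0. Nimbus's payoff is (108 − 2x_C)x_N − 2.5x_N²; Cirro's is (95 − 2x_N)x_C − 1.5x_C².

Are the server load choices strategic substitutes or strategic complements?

Expanding Nimbus's payoff: 108x_N − 2x_Cx_N − 2.5x_N².
∂π/∂x_N = 108 − 2x_C − 5x_N = 0, so x_N = 21.6 − 0.4x_C.
The best-response slope dx_N/dx_C = −0.4 < 0: the reaction function is downward-sloping, so the choices are strategic substitutes.

strategic substitutes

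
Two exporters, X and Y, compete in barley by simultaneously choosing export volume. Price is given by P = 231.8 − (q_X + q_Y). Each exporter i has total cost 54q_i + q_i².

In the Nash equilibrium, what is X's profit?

2529.0272

Exporter X's profit: π = q_X(231.8 − (q_X + q_Y)) − 54q_X − q_X².
∂π/∂q_X = 177.8 − 4q_X − q_Y = 0, so q_X = 44.45 − 0.25q_Y.
By symmetry q_Y = q_X; substituting into the reaction function, 1.25q_X = 44.45 and q_X = 35.56.
Price P = 231.8 − 71.12 = 160.68.
X's profit: (160.68 − 54)·35.56 − (35.56)² = 2529.0272.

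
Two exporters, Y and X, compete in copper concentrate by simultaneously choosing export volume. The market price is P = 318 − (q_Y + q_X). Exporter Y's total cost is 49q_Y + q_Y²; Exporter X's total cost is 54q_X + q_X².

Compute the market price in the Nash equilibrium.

Exporter Y's profit: π = q_Y(318 − (q_Y + q_X)) − 49q_Y − q_Y².
∂π/∂q_Y = 269 − 4q_Y − q_X = 0, so q_Y = 67.25 − 0.25q_X.
By the same steps for X: q_X = 66 − 0.25q_Y.
Plugging q_X into Y's best response: q_Y = 67.25 − 0.25(66 − 0.25q_Y) ⇒ 0.9375q_Y = 50.75, so q_Y = 812/15.
Then q_X = 66 − 0.25·(812/15) = 787/15.
Equilibrium price: P = 318 − 106.6 = 211.4.

211.4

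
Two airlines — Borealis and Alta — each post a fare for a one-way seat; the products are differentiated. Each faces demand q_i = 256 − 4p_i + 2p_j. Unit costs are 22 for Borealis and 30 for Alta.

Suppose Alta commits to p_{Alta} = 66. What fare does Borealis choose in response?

Borealis's profit: π = (p_{Borealis} − 22)(256 − 4p_{Borealis} + 2p_{Alta}).
∂π/∂p_{Borealis} = 344 − 8p_{Borealis} + 2p_{Alta} = 0 ⇒ p_{Borealis} = 43 + 0.25p_{Alta}.
At p_{Alta} = 66: p_{Borealis} = 43 + 0.25·66 = 59.5.

59.5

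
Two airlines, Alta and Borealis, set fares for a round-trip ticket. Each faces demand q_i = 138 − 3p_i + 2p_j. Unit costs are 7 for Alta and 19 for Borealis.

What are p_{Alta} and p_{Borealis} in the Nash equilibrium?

Alta's profit: π = (p_{Alta} − 7)(138 − 3p_{Alta} + 2p_{Borealis}).
∂π/∂p_{Alta} = 159 − 6p_{Alta} + 2p_{Borealis} = 0 ⇒ p_{Alta} = 26.5 + (1/3)p_{Borealis}.
Similarly p_{Borealis} = 32.5 + (1/3)p_{Alta}.
Solving the two reaction functions simultaneously: (1 − (1/3)(1/3))p_{Alta} = 26.5 + (1/3)·32.5, so (8/9)p_{Alta} = 112/3 and p_{Alta} = 42.
Then p_{Borealis} = 32.5 + (1/3)·42 = 46.5.

42, 46.5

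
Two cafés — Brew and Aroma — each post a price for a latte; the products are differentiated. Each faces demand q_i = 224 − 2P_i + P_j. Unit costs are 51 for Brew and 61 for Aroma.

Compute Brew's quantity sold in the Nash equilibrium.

118

Brew's profit: π = (P_{Brew} − 51)(224 − 2P_{Brew} + P_{Aroma}).
∂π/∂P_{Brew} = 326 − 4P_{Brew} + P_{Aroma} = 0 ⇒ P_{Brew} = 81.5 + 0.25P_{Aroma}.
Similarly P_{Aroma} = 86.5 + 0.25P_{Brew}.
Substituting the second reaction function into the first: P_{Brew} = 81.5 + 0.25(86.5 + 0.25P_{Brew}), which gives 0.9375P_{Brew} = 103.125 ⇒ P_{Brew} = 110.
Then P_{Aroma} = 86.5 + 0.25·110 = 114.
q_{Brew} = 224 − 2·110 + 114 = 118.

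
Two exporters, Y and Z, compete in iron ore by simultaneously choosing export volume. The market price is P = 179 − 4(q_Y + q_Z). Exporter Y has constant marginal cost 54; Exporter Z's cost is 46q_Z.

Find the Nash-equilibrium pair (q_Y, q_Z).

9.75, 11.75

Exporter Y's profit: π = q_Y(179 − 4(q_Y + q_Z)) − 54q_Y.
∂π/∂q_Y = 125 − 8q_Y − 4q_Z = 0, so q_Y = 15.625 − 0.5q_Z.
By the same steps for Z: q_Z = 16.625 − 0.5q_Y.
Substituting the second reaction function into the first: q_Y = 15.625 − 0.5(16.625 − 0.5q_Y), which gives 0.75q_Y = 7.3125 ⇒ q_Y = 9.75.
Then q_Z = 16.625 − 0.5·9.75 = 11.75.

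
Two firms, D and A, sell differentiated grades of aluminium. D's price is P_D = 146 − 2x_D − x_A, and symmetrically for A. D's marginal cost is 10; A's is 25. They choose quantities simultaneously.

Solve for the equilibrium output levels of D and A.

Firm D's profit: π = x_D(146 − 2x_D − x_A) − 10x_D.
∂π/∂x_D = 136 − 4x_D − x_A = 0 ⇒ x_D = 34 − 0.25x_A.
Similarly x_A = 30.25 − 0.25x_D.
Substituting the second reaction function into the first: x_D = 34 − 0.25(30.25 − 0.25x_D), which gives 0.9375x_D = 26.4375 ⇒ x_D = 28.2.
Then x_A = 30.25 − 0.25·28.2 = 23.2.

28.2, 23.2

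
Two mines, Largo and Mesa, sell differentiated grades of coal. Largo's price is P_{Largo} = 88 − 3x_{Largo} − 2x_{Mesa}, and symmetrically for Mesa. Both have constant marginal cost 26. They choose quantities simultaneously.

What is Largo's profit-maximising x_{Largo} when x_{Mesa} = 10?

Mine Largo's profit: π = x_{Largo}(88 − 3x_{Largo} − 2x_{Mesa}) − 26x_{Largo}.
∂π/∂x_{Largo} = 62 − 6x_{Largo} − 2x_{Mesa} = 0 ⇒ x_{Largo} = 31/3 − (1/3)x_{Mesa}.
At x_{Mesa} = 10: x_{Largo} = 31/3 − (1/3)·10 = 7.

7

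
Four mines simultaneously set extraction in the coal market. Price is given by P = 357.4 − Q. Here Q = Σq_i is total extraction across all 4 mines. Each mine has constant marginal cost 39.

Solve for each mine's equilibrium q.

A representative mine's profit is π_i = q_i(357.4 − Q) − 39q_i, with Q = q_i + Σ_{j≠i} q_j.
First-order condition: 318.4 − 2q_i − Σ_{j≠i} q_j = 0.
In a symmetric equilibrium every mine chooses the same q, so Σ_{j≠i} q_j = 3q. The condition becomes 318.4 − 5q = 0, giving q = 318.4/5 = 63.68.

63.68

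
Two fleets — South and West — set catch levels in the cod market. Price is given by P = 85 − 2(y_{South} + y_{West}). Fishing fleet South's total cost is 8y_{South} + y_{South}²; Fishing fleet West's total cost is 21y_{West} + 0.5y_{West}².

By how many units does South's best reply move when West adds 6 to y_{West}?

Fishing fleet South's profit: π = y_{South}(85 − 2(y_{South} + y_{West})) − 8y_{South} − y_{South}².
∂π/∂y_{South} = 77 − 6y_{South} − 2y_{West} = 0, so y_{South} = 77/6 − (1/3)y_{West}.
The reaction-function slope is −1/3, so a 6-unit rise in y_{West} moves y_{South} by −1/3 × 6 = −2. South's best response falls — the actions are strategic substitutes.

-2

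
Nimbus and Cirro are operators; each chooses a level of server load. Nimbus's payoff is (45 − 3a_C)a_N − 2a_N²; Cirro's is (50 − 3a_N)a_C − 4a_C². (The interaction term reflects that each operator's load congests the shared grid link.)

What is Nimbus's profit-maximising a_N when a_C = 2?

Expanding Nimbus's payoff: 45a_N − 3a_Ca_N − 2a_N².
∂π/∂a_N = 45 − 3a_C − 4a_N = 0, so a_N = 11.25 − 0.75a_C.
At a_C = 2: a_N = 11.25 − 0.75·2 = 9.75.

9.75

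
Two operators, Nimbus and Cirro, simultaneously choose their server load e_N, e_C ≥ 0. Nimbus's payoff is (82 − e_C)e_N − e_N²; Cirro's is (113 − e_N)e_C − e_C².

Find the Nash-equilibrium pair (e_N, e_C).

17, 48

Expanding Nimbus's payoff: 82e_N − e_Ce_N − e_N².
∂π/∂e_N = 82 − e_C − 2e_N = 0, so e_N = 41 − 0.5e_C.
Likewise for Cirro: e_C = 56.5 − 0.5e_N.
Solving the two reaction functions simultaneously: (1 − (−0.5)(−0.5))e_N = 41 − 0.5·56.5, so 0.75e_N = 12.75 and e_N = 17.
Then e_C = 56.5 − 0.5·17 = 48.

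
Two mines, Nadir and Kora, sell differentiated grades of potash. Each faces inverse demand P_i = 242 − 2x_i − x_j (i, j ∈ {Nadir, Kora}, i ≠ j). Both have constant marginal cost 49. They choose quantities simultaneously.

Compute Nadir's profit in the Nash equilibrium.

2979.92

Mine Nadir's profit: π = x_{Nadir}(242 − 2x_{Nadir} − x_{Kora}) − 49x_{Nadir}.
∂π/∂x_{Nadir} = 193 − 4x_{Nadir} − x_{Kora} = 0 ⇒ x_{Nadir} = 48.25 − 0.25x_{Kora}.
The game is symmetric, so in equilibrium x_{Kora} = x_{Nadir}: the reaction function gives 1.25x_{Nadir} = 48.25, hence x_{Nadir} = 38.6.
P_{Nadir} = 242 − 2·38.6 − 38.6 = 126.2.
Profit = (126.2 − 49)·38.6 = 2979.92.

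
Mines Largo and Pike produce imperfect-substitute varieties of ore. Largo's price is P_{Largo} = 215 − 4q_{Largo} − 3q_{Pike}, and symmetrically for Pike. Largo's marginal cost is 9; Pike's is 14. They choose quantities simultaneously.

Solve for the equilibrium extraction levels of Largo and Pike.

19, 18

Mine Largo's profit: π = q_{Largo}(215 − 4q_{Largo} − 3q_{Pike}) − 9q_{Largo}.
∂π/∂q_{Largo} = 206 − 8q_{Largo} − 3q_{Pike} = 0 ⇒ q_{Largo} = 25.75 − 0.375q_{Pike}.
Similarly q_{Pike} = 25.125 − 0.375q_{Largo}.
Plugging q_{Pike} into Largo's best response: q_{Largo} = 25.75 − 0.375(25.125 − 0.375q_{Largo}) ⇒ (55/64)q_{Largo} = 1045/64, so q_{Largo} = 19.
Then q_{Pike} = 25.125 − 0.375·19 = 18.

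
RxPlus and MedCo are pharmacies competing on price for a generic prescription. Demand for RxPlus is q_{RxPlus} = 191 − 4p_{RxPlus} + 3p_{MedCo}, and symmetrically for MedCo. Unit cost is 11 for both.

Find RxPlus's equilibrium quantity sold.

144

RxPlus's profit: π = (p_{RxPlus} − 11)(191 − 4p_{RxPlus} + 3p_{MedCo}).
∂π/∂p_{RxPlus} = 235 − 8p_{RxPlus} + 3p_{MedCo} = 0 ⇒ p_{RxPlus} = 29.375 + 0.375p_{MedCo}.
By symmetry p_{MedCo} = p_{RxPlus}; substituting into the reaction function, 0.625p_{RxPlus} = 29.375 and p_{RxPlus} = 47.
q_{RxPlus} = 191 − 4·47 + 3·47 = 144.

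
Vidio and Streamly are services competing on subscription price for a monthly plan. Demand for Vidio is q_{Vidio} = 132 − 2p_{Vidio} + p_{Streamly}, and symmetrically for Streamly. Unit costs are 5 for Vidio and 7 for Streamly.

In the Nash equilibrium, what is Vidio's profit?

Vidio's profit: π = (p_{Vidio} − 5)(132 − 2p_{Vidio} + p_{Streamly}).
∂π/∂p_{Vidio} = 142 − 4p_{Vidio} + p_{Streamly} = 0 ⇒ p_{Vidio} = 35.5 + 0.25p_{Streamly}.
Similarly p_{Streamly} = 36.5 + 0.25p_{Vidio}.
Plugging p_{Streamly} into Vidio's best response: p_{Vidio} = 35.5 + 0.25(36.5 + 0.25p_{Vidio}) ⇒ 0.9375p_{Vidio} = 44.625, so p_{Vidio} = 47.6.
Then p_{Streamly} = 36.5 + 0.25·47.6 = 48.4.
q_{Vidio} = 132 − 2·47.6 + 48.4 = 85.2.
Profit = (47.6 − 5)·85.2 = 3629.52.

3629.52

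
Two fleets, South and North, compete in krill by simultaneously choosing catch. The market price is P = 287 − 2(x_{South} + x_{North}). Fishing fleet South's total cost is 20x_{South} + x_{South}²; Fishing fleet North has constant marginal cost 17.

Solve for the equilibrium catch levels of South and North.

Fishing fleet South's profit: π = x_{South}(287 − 2(x_{South} + x_{North})) − 20x_{South} − x_{South}².
∂π/∂x_{South} = 267 − 6x_{South} − 2x_{North} = 0, so x_{South} = 44.5 − (1/3)x_{North}.
For North: ∂π/∂x_{North} = 270 − 4x_{North} − 2x_{South} = 0 ⇒ x_{North} = 67.5 − 0.5x_{South}.
Solving the two reaction functions simultaneously: (1 − (−1/3)(−0.5))x_{South} = 44.5 − (1/3)·67.5, so (5/6)x_{South} = 22 and x_{South} = 26.4.
Then x_{North} = 67.5 − 0.5·26.4 = 54.3.

26.4, 54.3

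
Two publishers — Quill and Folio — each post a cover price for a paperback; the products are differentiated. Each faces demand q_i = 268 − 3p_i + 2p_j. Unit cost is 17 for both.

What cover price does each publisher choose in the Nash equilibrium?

Quill's profit: π = (p_{Quill} − 17)(268 − 3p_{Quill} + 2p_{Folio}).
∂π/∂p_{Quill} = 319 − 6p_{Quill} + 2p_{Folio} = 0 ⇒ p_{Quill} = 319/6 + (1/3)p_{Folio}.
The game is symmetric, so in equilibrium p_{Folio} = p_{Quill}: the reaction function gives (2/3)p_{Quill} = 319/6, hence p_{Quill} = 79.75.

79.75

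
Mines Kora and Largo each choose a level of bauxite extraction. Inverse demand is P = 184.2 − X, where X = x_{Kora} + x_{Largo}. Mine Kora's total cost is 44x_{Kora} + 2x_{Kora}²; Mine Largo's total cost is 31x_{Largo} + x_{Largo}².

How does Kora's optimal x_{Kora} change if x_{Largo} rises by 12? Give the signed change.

-2

Mine Kora's profit: π = x_{Kora}(184.2 − (x_{Kora} + x_{Largo})) − 44x_{Kora} − 2x_{Kora}².
∂π/∂x_{Kora} = 140.2 − 6x_{Kora} − x_{Largo} = 0, so x_{Kora} = 701/30 − (1/6)x_{Largo}.
The reaction-function slope is −1/6, so a 12-unit rise in x_{Largo} moves x_{Kora} by −1/6 × 12 = −2. Kora's best response falls — the actions are strategic substitutes.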